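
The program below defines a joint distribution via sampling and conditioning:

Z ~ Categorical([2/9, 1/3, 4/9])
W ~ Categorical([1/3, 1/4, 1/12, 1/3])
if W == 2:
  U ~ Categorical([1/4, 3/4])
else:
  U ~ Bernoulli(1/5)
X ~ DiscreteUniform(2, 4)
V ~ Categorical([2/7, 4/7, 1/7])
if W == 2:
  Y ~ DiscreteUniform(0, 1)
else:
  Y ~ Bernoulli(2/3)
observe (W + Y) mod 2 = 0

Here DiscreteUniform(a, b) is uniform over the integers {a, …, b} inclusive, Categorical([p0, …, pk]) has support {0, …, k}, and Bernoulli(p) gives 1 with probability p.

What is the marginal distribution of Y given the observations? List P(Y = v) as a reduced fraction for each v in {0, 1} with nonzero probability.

P(Y=0) = 11/39, P(Y=1) = 28/39

Enumerate traces; 216 have nonzero weight after conditioning:
  (Z=0, W=0, U=0, X=2, V=0, Y=0) weight 16/8505
  (Z=0, W=0, U=0, X=2, V=1, Y=0) weight 32/8505
  (Z=0, W=0, U=0, X=2, V=2, Y=0) weight 8/8505
  (Z=0, W=0, U=0, X=3, V=0, Y=0) weight 16/8505
  (Z=0, W=0, U=0, X=3, V=1, Y=0) weight 32/8505
  (Z=0, W=0, U=0, X=3, V=2, Y=0) weight 8/8505
  (Z=0, W=0, U=0, X=4, V=0, Y=0) weight 16/8505
  (Z=0, W=0, U=0, X=4, V=1, Y=0) weight 32/8505
  (Z=0, W=1, U=0, X=2, V=0, Y=1) weight 8/2835
  … 207 more
Group by Y:
  weight(Y=0) = 11/72
  weight(Y=1) = 7/18
Total weight = 11/72 + 7/18 = 13/24
P(Y=0 | obs) = 11/72 / 13/24 = 11/39
P(Y=1 | obs) = 7/18 / 13/24 = 28/39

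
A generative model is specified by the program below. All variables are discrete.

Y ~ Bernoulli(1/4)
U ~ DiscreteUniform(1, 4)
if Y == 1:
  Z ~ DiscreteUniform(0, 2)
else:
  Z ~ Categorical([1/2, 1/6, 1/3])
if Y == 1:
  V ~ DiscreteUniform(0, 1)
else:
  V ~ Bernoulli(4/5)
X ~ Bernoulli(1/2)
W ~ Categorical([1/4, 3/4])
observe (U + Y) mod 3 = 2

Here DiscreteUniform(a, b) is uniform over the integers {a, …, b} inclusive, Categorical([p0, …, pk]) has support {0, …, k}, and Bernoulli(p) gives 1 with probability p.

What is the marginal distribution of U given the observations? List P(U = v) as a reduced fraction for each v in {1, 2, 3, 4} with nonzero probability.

Enumerate traces; 72 have nonzero weight after conditioning:
  (Y=0, U=2, Z=0, V=0, X=0, W=0) weight 3/1280
  (Y=0, U=2, Z=0, V=0, X=0, W=1) weight 9/1280
  (Y=0, U=2, Z=0, V=0, X=1, W=0) weight 3/1280
  (Y=0, U=2, Z=0, V=0, X=1, W=1) weight 9/1280
  (Y=0, U=2, Z=0, V=1, X=0, W=0) weight 3/320
  (Y=0, U=2, Z=0, V=1, X=0, W=1) weight 9/320
  (Y=0, U=2, Z=0, V=1, X=1, W=0) weight 3/320
  (Y=0, U=2, Z=0, V=1, X=1, W=1) weight 9/320
  (Y=1, U=1, Z=0, V=0, X=0, W=0) weight 1/768
  (Y=1, U=4, Z=0, V=0, X=0, W=0) weight 1/768
  … 62 more
Group by U:
  weight(U=1) = 1/16
  weight(U=2) = 3/16
  weight(U=4) = 1/16
Total weight = 1/16 + 3/16 + 1/16 = 5/16
P(U=1 | obs) = 1/16 / 5/16 = 1/5
P(U=2 | obs) = 3/16 / 5/16 = 3/5
P(U=4 | obs) = 1/16 / 5/16 = 1/5

P(U=1) = 1/5, P(U=2) = 3/5, P(U=4) = 1/5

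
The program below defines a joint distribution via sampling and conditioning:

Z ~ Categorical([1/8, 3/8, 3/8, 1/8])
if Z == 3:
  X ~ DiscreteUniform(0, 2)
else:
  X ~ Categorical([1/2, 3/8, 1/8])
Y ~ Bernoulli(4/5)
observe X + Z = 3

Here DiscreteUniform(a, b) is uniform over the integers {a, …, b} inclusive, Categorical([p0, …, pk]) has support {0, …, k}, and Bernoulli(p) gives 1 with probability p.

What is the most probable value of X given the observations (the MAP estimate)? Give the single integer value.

Enumerate traces; 6 have nonzero weight after conditioning:
  (Z=1, X=2, Y=0) weight 3/320
  (Z=1, X=2, Y=1) weight 3/80
  (Z=2, X=1, Y=0) weight 9/320
  (Z=2, X=1, Y=1) weight 9/80
  (Z=3, X=0, Y=0) weight 1/120
  (Z=3, X=0, Y=1) weight 1/30
Group by X:
  weight(X=0) = 1/24
  weight(X=1) = 9/64
  weight(X=2) = 3/64
Total weight = 1/24 + 9/64 + 3/64 = 11/48
P(X=0 | obs) = 1/24 / 11/48 = 2/11
P(X=1 | obs) = 9/64 / 11/48 = 27/44
P(X=2 | obs) = 3/64 / 11/48 = 9/44
argmax = 1

argmax_v P(X = v | obs) = 1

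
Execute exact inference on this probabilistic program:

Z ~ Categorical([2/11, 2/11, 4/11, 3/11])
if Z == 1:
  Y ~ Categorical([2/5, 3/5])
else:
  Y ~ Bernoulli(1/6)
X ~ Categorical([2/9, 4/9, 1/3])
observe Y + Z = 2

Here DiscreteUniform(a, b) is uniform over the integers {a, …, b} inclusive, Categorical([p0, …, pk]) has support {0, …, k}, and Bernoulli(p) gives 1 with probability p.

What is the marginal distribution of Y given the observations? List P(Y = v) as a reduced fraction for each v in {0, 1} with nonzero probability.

Enumerate traces; 6 have nonzero weight after conditioning:
  (Z=1, Y=1, X=0) weight 4/165
  (Z=1, Y=1, X=1) weight 8/165
  (Z=1, Y=1, X=2) weight 2/55
  (Z=2, Y=0, X=0) weight 20/297
  (Z=2, Y=0, X=1) weight 40/297
  (Z=2, Y=0, X=2) weight 10/99
Group by Y:
  weight(Y=0) = 10/33
  weight(Y=1) = 6/55
Total weight = 10/33 + 6/55 = 68/165
P(Y=0 | obs) = 10/33 / 68/165 = 25/34
P(Y=1 | obs) = 6/55 / 68/165 = 9/34

P(Y=0) = 25/34, P(Y=1) = 9/34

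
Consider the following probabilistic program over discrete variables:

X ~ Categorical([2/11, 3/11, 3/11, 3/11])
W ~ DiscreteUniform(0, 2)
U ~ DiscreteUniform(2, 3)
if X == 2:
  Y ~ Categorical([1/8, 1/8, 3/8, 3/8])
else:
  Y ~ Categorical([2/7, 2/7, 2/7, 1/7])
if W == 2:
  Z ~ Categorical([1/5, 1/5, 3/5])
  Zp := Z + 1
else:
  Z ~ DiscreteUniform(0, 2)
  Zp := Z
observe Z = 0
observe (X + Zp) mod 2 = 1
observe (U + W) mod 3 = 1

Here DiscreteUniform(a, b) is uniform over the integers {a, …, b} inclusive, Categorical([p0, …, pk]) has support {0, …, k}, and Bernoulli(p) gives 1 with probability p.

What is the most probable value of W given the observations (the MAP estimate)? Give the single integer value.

Enumerate traces; 16 have nonzero weight after conditioning:
  (X=0, W=2, U=2, Y=0, Z=0) weight 2/1155
  (X=0, W=2, U=2, Y=1, Z=0) weight 2/1155
  (X=0, W=2, U=2, Y=2, Z=0) weight 2/1155
  (X=0, W=2, U=2, Y=3, Z=0) weight 1/1155
  (X=1, W=1, U=3, Y=0, Z=0) weight 1/231
  (X=1, W=1, U=3, Y=1, Z=0) weight 1/231
  (X=1, W=1, U=3, Y=2, Z=0) weight 1/231
  (X=1, W=1, U=3, Y=3, Z=0) weight 1/462
  … 8 more
Group by W:
  weight(W=1) = 1/33
  weight(W=2) = 1/66
Total weight = 1/33 + 1/66 = 1/22
P(W=1 | obs) = 1/33 / 1/22 = 2/3
P(W=2 | obs) = 1/66 / 1/22 = 1/3
argmax = 1

argmax_v P(W = v | obs) = 1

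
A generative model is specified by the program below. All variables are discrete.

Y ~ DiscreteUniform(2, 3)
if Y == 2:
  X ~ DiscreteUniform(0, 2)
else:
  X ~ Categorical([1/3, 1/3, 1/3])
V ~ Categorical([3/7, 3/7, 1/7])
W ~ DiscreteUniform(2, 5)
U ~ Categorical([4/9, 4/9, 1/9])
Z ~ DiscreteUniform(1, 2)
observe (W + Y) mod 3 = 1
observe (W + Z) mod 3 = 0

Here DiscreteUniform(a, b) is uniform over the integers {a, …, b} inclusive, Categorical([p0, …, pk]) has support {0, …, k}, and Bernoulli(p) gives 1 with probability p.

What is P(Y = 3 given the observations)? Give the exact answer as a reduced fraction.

Enumerate traces; 81 have nonzero weight after conditioning:
  (Y=2, X=0, V=0, W=2, U=0, Z=1) weight 1/252
  (Y=2, X=0, V=0, W=2, U=1, Z=1) weight 1/252
  (Y=2, X=0, V=0, W=2, U=2, Z=1) weight 1/1008
  (Y=2, X=0, V=0, W=5, U=0, Z=1) weight 1/252
  (Y=2, X=0, V=0, W=5, U=1, Z=1) weight 1/252
  (Y=2, X=0, V=0, W=5, U=2, Z=1) weight 1/1008
  (Y=2, X=0, V=1, W=2, U=0, Z=1) weight 1/252
  (Y=2, X=0, V=1, W=2, U=1, Z=1) weight 1/252
  (Y=3, X=0, V=0, W=4, U=0, Z=2) weight 1/252
  … 72 more
Group by Y:
  weight(Y=2) = 1/8
  weight(Y=3) = 1/16
Total weight = 1/8 + 1/16 = 3/16
P(Y=2 | obs) = 1/8 / 3/16 = 2/3
P(Y=3 | obs) = 1/16 / 3/16 = 1/3

P(Y = 3 | obs) = 1/3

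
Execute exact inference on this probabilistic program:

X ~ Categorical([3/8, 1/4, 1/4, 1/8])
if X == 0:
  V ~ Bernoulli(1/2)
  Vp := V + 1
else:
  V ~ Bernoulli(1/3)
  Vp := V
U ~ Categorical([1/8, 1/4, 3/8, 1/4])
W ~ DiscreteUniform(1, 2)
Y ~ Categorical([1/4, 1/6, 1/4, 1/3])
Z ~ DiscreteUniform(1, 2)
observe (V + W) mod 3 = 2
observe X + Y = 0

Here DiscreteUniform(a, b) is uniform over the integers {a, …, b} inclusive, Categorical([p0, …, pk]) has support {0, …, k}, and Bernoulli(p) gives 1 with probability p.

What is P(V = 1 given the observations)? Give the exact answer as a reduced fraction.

P(V = 1 | obs) = 1/2

Enumerate traces; 16 have nonzero weight after conditioning:
  (X=0, V=0, U=0, W=2, Y=0, Z=1) weight 3/2048
  (X=0, V=0, U=0, W=2, Y=0, Z=2) weight 3/2048
  (X=0, V=0, U=1, W=2, Y=0, Z=1) weight 3/1024
  (X=0, V=0, U=1, W=2, Y=0, Z=2) weight 3/1024
  (X=0, V=0, U=2, W=2, Y=0, Z=1) weight 9/2048
  (X=0, V=0, U=2, W=2, Y=0, Z=2) weight 9/2048
  (X=0, V=0, U=3, W=2, Y=0, Z=1) weight 3/1024
  (X=0, V=0, U=3, W=2, Y=0, Z=2) weight 3/1024
  (X=0, V=1, U=0, W=1, Y=0, Z=1) weight 3/2048
  … 7 more
Group by V:
  weight(V=0) = 3/128
  weight(V=1) = 3/128
Total weight = 3/128 + 3/128 = 3/64
P(V=0 | obs) = 3/128 / 3/64 = 1/2
P(V=1 | obs) = 3/128 / 3/64 = 1/2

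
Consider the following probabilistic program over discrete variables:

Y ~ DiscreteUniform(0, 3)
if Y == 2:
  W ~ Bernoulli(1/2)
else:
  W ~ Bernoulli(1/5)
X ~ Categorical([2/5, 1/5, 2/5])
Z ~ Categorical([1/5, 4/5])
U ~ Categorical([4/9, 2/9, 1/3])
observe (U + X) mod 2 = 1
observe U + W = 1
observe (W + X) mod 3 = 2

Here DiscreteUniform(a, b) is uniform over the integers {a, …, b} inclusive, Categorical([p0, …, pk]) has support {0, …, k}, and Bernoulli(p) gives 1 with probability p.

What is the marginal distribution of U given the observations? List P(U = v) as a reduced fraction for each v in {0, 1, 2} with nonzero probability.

Enumerate traces; 16 have nonzero weight after conditioning:
  (Y=0, W=0, X=2, Z=0, U=1) weight 4/1125
  (Y=0, W=0, X=2, Z=1, U=1) weight 16/1125
  (Y=0, W=1, X=1, Z=0, U=0) weight 1/1125
  (Y=0, W=1, X=1, Z=1, U=0) weight 4/1125
  (Y=1, W=0, X=2, Z=0, U=1) weight 4/1125
  (Y=1, W=0, X=2, Z=1, U=1) weight 16/1125
  (Y=1, W=1, X=1, Z=0, U=0) weight 1/1125
  (Y=1, W=1, X=1, Z=1, U=0) weight 4/1125
  … 8 more
Group by U:
  weight(U=0) = 11/450
  weight(U=1) = 29/450
Total weight = 11/450 + 29/450 = 4/45
P(U=0 | obs) = 11/450 / 4/45 = 11/40
P(U=1 | obs) = 29/450 / 4/45 = 29/40

P(U=0) = 11/40, P(U=1) = 29/40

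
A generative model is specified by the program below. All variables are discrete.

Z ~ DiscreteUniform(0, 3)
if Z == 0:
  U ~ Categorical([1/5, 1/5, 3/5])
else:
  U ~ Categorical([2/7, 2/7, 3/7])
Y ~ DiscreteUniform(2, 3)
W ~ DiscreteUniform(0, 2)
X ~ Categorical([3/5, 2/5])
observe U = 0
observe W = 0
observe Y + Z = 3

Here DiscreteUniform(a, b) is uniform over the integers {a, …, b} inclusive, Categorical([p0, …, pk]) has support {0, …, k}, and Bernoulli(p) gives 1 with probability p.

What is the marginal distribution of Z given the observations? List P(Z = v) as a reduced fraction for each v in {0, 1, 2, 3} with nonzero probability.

Enumerate traces; 4 have nonzero weight after conditioning:
  (Z=0, U=0, Y=3, W=0, X=0) weight 1/200
  (Z=0, U=0, Y=3, W=0, X=1) weight 1/300
  (Z=1, U=0, Y=2, W=0, X=0) weight 1/140
  (Z=1, U=0, Y=2, W=0, X=1) weight 1/210
Group by Z:
  weight(Z=0) = 1/120
  weight(Z=1) = 1/84
Total weight = 1/120 + 1/84 = 17/840
P(Z=0 | obs) = 1/120 / 17/840 = 7/17
P(Z=1 | obs) = 1/84 / 17/840 = 10/17

P(Z=0) = 7/17, P(Z=1) = 10/17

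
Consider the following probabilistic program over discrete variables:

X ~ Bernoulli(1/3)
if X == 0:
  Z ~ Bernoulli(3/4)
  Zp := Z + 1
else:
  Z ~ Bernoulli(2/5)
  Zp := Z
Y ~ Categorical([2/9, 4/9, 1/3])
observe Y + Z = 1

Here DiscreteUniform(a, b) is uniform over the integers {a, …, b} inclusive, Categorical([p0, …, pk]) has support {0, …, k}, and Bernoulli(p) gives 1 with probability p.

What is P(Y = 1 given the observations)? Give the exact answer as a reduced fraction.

Enumerate traces; 4 have nonzero weight after conditioning:
  (X=0, Z=0, Y=1) weight 2/27
  (X=0, Z=1, Y=0) weight 1/9
  (X=1, Z=0, Y=1) weight 4/45
  (X=1, Z=1, Y=0) weight 4/135
Group by Y:
  weight(Y=0) = 19/135
  weight(Y=1) = 22/135
Total weight = 19/135 + 22/135 = 41/135
P(Y=0 | obs) = 19/135 / 41/135 = 19/41
P(Y=1 | obs) = 22/135 / 41/135 = 22/41

P(Y = 1 | obs) = 22/41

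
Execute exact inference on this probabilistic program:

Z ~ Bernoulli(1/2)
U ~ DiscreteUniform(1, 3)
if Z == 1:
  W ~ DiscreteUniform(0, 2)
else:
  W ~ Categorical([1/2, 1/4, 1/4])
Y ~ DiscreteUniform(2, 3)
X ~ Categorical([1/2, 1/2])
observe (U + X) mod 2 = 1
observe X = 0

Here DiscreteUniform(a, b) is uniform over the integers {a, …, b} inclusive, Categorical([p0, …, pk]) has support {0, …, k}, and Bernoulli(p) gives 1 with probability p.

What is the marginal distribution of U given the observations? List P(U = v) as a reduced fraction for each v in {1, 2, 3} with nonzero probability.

P(U=1) = 1/2, P(U=3) = 1/2

Enumerate traces; 24 have nonzero weight after conditioning:
  (Z=0, U=1, W=0, Y=2, X=0) weight 1/48
  (Z=0, U=1, W=0, Y=3, X=0) weight 1/48
  (Z=0, U=1, W=1, Y=2, X=0) weight 1/96
  (Z=0, U=1, W=1, Y=3, X=0) weight 1/96
  (Z=0, U=1, W=2, Y=2, X=0) weight 1/96
  (Z=0, U=1, W=2, Y=3, X=0) weight 1/96
  (Z=0, U=3, W=0, Y=2, X=0) weight 1/48
  (Z=0, U=3, W=0, Y=3, X=0) weight 1/48
  … 16 more
Group by U:
  weight(U=1) = 1/6
  weight(U=3) = 1/6
Total weight = 1/6 + 1/6 = 1/3
P(U=1 | obs) = 1/6 / 1/3 = 1/2
P(U=3 | obs) = 1/6 / 1/3 = 1/2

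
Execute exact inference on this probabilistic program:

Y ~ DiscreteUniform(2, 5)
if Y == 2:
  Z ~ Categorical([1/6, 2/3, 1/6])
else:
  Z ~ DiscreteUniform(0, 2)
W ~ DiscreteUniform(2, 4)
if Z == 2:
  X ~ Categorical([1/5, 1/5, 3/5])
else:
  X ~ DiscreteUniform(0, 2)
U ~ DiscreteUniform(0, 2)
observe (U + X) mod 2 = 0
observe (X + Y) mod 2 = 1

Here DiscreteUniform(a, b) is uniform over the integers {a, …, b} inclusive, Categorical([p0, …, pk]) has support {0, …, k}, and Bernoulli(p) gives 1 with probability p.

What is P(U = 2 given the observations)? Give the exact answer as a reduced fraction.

P(U = 2 | obs) = 64/155

Enumerate traces; 90 have nonzero weight after conditioning:
  (Y=2, Z=0, W=2, X=1, U=1) weight 1/648
  (Y=2, Z=0, W=3, X=1, U=1) weight 1/648
  (Y=2, Z=0, W=4, X=1, U=1) weight 1/648
  (Y=2, Z=1, W=2, X=1, U=1) weight 1/162
  (Y=2, Z=1, W=3, X=1, U=1) weight 1/162
  (Y=2, Z=1, W=4, X=1, U=1) weight 1/162
  (Y=2, Z=2, W=2, X=1, U=1) weight 1/1080
  (Y=2, Z=2, W=3, X=1, U=1) weight 1/1080
  (Y=3, Z=0, W=2, X=0, U=0) weight 1/324
  (Y=3, Z=0, W=2, X=0, U=2) weight 1/324
  … 80 more
Group by U:
  weight(U=0) = 16/135
  weight(U=1) = 1/20
  weight(U=2) = 16/135
Total weight = 16/135 + 1/20 + 16/135 = 31/108
P(U=0 | obs) = 16/135 / 31/108 = 64/155
P(U=1 | obs) = 1/20 / 31/108 = 27/155
P(U=2 | obs) = 16/135 / 31/108 = 64/155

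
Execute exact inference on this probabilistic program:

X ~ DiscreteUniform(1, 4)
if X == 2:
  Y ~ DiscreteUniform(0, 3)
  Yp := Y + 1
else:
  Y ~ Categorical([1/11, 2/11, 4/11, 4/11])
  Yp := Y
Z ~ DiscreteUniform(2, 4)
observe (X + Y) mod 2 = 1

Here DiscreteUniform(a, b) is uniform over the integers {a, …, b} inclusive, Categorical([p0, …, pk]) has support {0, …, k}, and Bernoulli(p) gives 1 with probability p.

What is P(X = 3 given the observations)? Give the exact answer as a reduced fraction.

P(X = 3 | obs) = 10/43

Enumerate traces; 24 have nonzero weight after conditioning:
  (X=1, Y=0, Z=2) weight 1/132
  (X=1, Y=0, Z=3) weight 1/132
  (X=1, Y=0, Z=4) weight 1/132
  (X=1, Y=2, Z=2) weight 1/33
  (X=1, Y=2, Z=3) weight 1/33
  (X=1, Y=2, Z=4) weight 1/33
  (X=2, Y=1, Z=2) weight 1/48
  (X=2, Y=1, Z=3) weight 1/48
  (X=3, Y=0, Z=2) weight 1/132
  (X=4, Y=1, Z=2) weight 1/66
  … 14 more
Group by X:
  weight(X=1) = 5/44
  weight(X=2) = 1/8
  weight(X=3) = 5/44
  weight(X=4) = 3/22
Total weight = 5/44 + 1/8 + 5/44 + 3/22 = 43/88
P(X=1 | obs) = 5/44 / 43/88 = 10/43
P(X=2 | obs) = 1/8 / 43/88 = 11/43
P(X=3 | obs) = 5/44 / 43/88 = 10/43
P(X=4 | obs) = 3/22 / 43/88 = 12/43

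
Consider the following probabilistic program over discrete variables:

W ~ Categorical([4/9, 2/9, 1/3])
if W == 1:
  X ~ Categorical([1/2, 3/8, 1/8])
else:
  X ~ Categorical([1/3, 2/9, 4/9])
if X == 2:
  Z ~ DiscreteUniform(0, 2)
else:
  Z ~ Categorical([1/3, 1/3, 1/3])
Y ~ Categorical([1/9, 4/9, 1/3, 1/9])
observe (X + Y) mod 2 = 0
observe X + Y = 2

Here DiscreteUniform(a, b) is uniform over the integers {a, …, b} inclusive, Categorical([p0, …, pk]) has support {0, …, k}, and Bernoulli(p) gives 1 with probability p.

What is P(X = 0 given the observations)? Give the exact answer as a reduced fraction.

P(X = 0 | obs) = 120/271

Enumerate traces; 27 have nonzero weight after conditioning:
  (W=0, X=0, Z=0, Y=2) weight 4/243
  (W=0, X=0, Z=1, Y=2) weight 4/243
  (W=0, X=0, Z=2, Y=2) weight 4/243
  (W=0, X=1, Z=0, Y=1) weight 32/2187
  (W=0, X=1, Z=1, Y=1) weight 32/2187
  (W=0, X=1, Z=2, Y=1) weight 32/2187
  (W=0, X=2, Z=0, Y=0) weight 16/2187
  (W=0, X=2, Z=1, Y=0) weight 16/2187
  … 19 more
Group by X:
  weight(X=0) = 10/81
  weight(X=1) = 83/729
  weight(X=2) = 121/2916
Total weight = 10/81 + 83/729 + 121/2916 = 271/972
P(X=0 | obs) = 10/81 / 271/972 = 120/271
P(X=1 | obs) = 83/729 / 271/972 = 332/813
P(X=2 | obs) = 121/2916 / 271/972 = 121/813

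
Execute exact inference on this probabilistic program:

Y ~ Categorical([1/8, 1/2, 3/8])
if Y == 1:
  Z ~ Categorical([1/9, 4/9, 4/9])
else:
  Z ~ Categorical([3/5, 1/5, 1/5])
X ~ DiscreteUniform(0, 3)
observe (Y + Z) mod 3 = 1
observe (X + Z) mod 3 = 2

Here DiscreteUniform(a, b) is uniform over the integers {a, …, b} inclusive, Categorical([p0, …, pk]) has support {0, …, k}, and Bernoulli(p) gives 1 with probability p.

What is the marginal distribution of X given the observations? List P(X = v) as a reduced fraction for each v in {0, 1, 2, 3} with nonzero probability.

P(X=0) = 27/83, P(X=1) = 9/83, P(X=2) = 20/83, P(X=3) = 27/83

Enumerate traces; 4 have nonzero weight after conditioning:
  (Y=0, Z=1, X=1) weight 1/160
  (Y=1, Z=0, X=2) weight 1/72
  (Y=2, Z=2, X=0) weight 3/160
  (Y=2, Z=2, X=3) weight 3/160
Group by X:
  weight(X=0) = 3/160
  weight(X=1) = 1/160
  weight(X=2) = 1/72
  weight(X=3) = 3/160
Total weight = 3/160 + 1/160 + 1/72 + 3/160 = 83/1440
P(X=0 | obs) = 3/160 / 83/1440 = 27/83
P(X=1 | obs) = 1/160 / 83/1440 = 9/83
P(X=2 | obs) = 1/72 / 83/1440 = 20/83
P(X=3 | obs) = 3/160 / 83/1440 = 27/83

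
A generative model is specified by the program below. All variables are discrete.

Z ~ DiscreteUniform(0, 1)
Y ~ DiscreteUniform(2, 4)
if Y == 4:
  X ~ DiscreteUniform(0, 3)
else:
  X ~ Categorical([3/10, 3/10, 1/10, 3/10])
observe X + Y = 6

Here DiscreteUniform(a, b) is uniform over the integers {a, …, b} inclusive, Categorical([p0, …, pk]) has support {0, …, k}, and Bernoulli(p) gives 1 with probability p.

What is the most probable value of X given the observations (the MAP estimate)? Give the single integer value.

Enumerate traces; 4 have nonzero weight after conditioning:
  (Z=0, Y=3, X=3) weight 1/20
  (Z=0, Y=4, X=2) weight 1/24
  (Z=1, Y=3, X=3) weight 1/20
  (Z=1, Y=4, X=2) weight 1/24
Group by X:
  weight(X=2) = 1/12
  weight(X=3) = 1/10
Total weight = 1/12 + 1/10 = 11/60
P(X=2 | obs) = 1/12 / 11/60 = 5/11
P(X=3 | obs) = 1/10 / 11/60 = 6/11
argmax = 3

argmax_v P(X = v | obs) = 3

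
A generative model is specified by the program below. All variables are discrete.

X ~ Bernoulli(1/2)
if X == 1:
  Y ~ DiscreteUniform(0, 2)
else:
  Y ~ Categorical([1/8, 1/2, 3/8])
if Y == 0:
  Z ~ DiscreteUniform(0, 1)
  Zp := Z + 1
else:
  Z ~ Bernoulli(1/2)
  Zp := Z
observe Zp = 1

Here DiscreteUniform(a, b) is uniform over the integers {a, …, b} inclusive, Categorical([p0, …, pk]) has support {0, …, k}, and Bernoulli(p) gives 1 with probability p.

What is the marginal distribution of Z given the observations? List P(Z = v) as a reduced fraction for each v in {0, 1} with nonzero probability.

Enumerate traces; 6 have nonzero weight after conditioning:
  (X=0, Y=0, Z=0) weight 1/32
  (X=0, Y=1, Z=1) weight 1/8
  (X=0, Y=2, Z=1) weight 3/32
  (X=1, Y=0, Z=0) weight 1/12
  (X=1, Y=1, Z=1) weight 1/12
  (X=1, Y=2, Z=1) weight 1/12
Group by Z:
  weight(Z=0) = 11/96
  weight(Z=1) = 37/96
Total weight = 11/96 + 37/96 = 1/2
P(Z=0 | obs) = 11/96 / 1/2 = 11/48
P(Z=1 | obs) = 37/96 / 1/2 = 37/48

P(Z=0) = 11/48, P(Z=1) = 37/48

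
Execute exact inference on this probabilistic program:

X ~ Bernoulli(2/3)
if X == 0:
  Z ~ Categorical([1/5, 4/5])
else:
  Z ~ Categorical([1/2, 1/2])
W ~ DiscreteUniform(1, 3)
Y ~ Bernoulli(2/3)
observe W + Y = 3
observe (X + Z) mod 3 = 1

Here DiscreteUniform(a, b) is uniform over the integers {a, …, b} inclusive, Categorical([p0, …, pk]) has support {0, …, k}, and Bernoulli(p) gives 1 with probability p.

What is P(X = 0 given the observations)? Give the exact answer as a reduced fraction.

P(X = 0 | obs) = 4/9

Enumerate traces; 4 have nonzero weight after conditioning:
  (X=0, Z=1, W=2, Y=1) weight 8/135
  (X=0, Z=1, W=3, Y=0) weight 4/135
  (X=1, Z=0, W=2, Y=1) weight 2/27
  (X=1, Z=0, W=3, Y=0) weight 1/27
Group by X:
  weight(X=0) = 4/45
  weight(X=1) = 1/9
Total weight = 4/45 + 1/9 = 1/5
P(X=0 | obs) = 4/45 / 1/5 = 4/9
P(X=1 | obs) = 1/9 / 1/5 = 5/9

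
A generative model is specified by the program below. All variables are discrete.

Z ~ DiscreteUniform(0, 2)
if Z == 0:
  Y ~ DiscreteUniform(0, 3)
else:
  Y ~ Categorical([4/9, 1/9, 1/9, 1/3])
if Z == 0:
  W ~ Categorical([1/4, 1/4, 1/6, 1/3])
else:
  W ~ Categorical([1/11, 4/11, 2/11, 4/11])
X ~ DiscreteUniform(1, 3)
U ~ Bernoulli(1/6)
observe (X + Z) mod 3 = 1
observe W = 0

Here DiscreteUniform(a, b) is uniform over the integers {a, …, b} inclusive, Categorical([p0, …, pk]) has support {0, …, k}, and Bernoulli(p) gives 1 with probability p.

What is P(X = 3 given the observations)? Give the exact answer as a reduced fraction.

P(X = 3 | obs) = 4/19

Enumerate traces; 24 have nonzero weight after conditioning:
  (Z=0, Y=0, W=0, X=1, U=0) weight 5/864
  (Z=0, Y=0, W=0, X=1, U=1) weight 1/864
  (Z=0, Y=1, W=0, X=1, U=0) weight 5/864
  (Z=0, Y=1, W=0, X=1, U=1) weight 1/864
  (Z=0, Y=2, W=0, X=1, U=0) weight 5/864
  (Z=0, Y=2, W=0, X=1, U=1) weight 1/864
  (Z=0, Y=3, W=0, X=1, U=0) weight 5/864
  (Z=0, Y=3, W=0, X=1, U=1) weight 1/864
  (Z=1, Y=0, W=0, X=3, U=0) weight 10/2673
  (Z=2, Y=0, W=0, X=2, U=0) weight 10/2673
  … 14 more
Group by X:
  weight(X=1) = 1/36
  weight(X=2) = 1/99
  weight(X=3) = 1/99
Total weight = 1/36 + 1/99 + 1/99 = 19/396
P(X=1 | obs) = 1/36 / 19/396 = 11/19
P(X=2 | obs) = 1/99 / 19/396 = 4/19
P(X=3 | obs) = 1/99 / 19/396 = 4/19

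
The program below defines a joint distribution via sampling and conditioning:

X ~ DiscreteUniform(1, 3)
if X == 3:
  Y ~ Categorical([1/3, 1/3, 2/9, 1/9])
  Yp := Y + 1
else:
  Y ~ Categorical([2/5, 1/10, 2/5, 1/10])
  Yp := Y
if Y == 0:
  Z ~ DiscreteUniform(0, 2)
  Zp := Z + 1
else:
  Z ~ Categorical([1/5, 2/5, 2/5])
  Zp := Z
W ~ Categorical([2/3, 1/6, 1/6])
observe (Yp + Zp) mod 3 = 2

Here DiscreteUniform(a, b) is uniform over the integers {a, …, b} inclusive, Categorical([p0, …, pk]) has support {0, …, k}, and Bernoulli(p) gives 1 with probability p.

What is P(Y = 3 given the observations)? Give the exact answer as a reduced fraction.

Enumerate traces; 36 have nonzero weight after conditioning:
  (X=1, Y=0, Z=1, W=0) weight 4/135
  (X=1, Y=0, Z=1, W=1) weight 1/135
  (X=1, Y=0, Z=1, W=2) weight 1/135
  (X=1, Y=1, Z=1, W=0) weight 2/225
  (X=1, Y=1, Z=1, W=1) weight 1/450
  (X=1, Y=1, Z=1, W=2) weight 1/450
  (X=1, Y=2, Z=0, W=0) weight 4/225
  (X=1, Y=2, Z=0, W=1) weight 1/225
  (X=1, Y=3, Z=2, W=0) weight 2/225
  … 27 more
Group by Y:
  weight(Y=0) = 17/135
  weight(Y=1) = 11/225
  weight(Y=2) = 56/675
  weight(Y=3) = 28/675
Total weight = 17/135 + 11/225 + 56/675 + 28/675 = 202/675
P(Y=0 | obs) = 17/135 / 202/675 = 85/202
P(Y=1 | obs) = 11/225 / 202/675 = 33/202
P(Y=2 | obs) = 56/675 / 202/675 = 28/101
P(Y=3 | obs) = 28/675 / 202/675 = 14/101

P(Y = 3 | obs) = 14/101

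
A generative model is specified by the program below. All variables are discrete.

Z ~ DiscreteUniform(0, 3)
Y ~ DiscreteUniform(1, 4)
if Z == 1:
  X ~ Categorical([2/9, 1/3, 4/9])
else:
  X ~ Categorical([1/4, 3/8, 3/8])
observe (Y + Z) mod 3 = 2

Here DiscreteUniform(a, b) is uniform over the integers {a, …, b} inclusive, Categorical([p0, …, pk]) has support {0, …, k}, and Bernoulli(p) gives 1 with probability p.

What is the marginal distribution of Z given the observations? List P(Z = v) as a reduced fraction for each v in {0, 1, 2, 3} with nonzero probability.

Enumerate traces; 15 have nonzero weight after conditioning:
  (Z=0, Y=2, X=0) weight 1/64
  (Z=0, Y=2, X=1) weight 3/128
  (Z=0, Y=2, X=2) weight 3/128
  (Z=1, Y=1, X=0) weight 1/72
  (Z=1, Y=1, X=1) weight 1/48
  (Z=1, Y=1, X=2) weight 1/36
  (Z=1, Y=4, X=0) weight 1/72
  (Z=1, Y=4, X=1) weight 1/48
  (Z=2, Y=3, X=0) weight 1/64
  (Z=3, Y=2, X=0) weight 1/64
  … 5 more
Group by Z:
  weight(Z=0) = 1/16
  weight(Z=1) = 1/8
  weight(Z=2) = 1/16
  weight(Z=3) = 1/16
Total weight = 1/16 + 1/8 + 1/16 + 1/16 = 5/16
P(Z=0 | obs) = 1/16 / 5/16 = 1/5
P(Z=1 | obs) = 1/8 / 5/16 = 2/5
P(Z=2 | obs) = 1/16 / 5/16 = 1/5
P(Z=3 | obs) = 1/16 / 5/16 = 1/5

P(Z=0) = 1/5, P(Z=1) = 2/5, P(Z=2) = 1/5, P(Z=3) = 1/5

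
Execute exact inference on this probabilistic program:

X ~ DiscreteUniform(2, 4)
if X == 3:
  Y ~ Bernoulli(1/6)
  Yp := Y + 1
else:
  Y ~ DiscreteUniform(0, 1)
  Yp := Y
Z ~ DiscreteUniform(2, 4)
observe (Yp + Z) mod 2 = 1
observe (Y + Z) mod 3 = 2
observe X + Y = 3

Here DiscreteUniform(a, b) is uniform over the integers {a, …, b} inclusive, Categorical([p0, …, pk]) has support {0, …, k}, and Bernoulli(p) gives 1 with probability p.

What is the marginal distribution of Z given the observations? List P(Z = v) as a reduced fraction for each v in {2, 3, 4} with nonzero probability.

P(Z=2) = 5/8, P(Z=4) = 3/8

Enumerate traces; 2 have nonzero weight after conditioning:
  (X=2, Y=1, Z=4) weight 1/18
  (X=3, Y=0, Z=2) weight 5/54
Group by Z:
  weight(Z=2) = 5/54
  weight(Z=4) = 1/18
Total weight = 5/54 + 1/18 = 4/27
P(Z=2 | obs) = 5/54 / 4/27 = 5/8
P(Z=4 | obs) = 1/18 / 4/27 = 3/8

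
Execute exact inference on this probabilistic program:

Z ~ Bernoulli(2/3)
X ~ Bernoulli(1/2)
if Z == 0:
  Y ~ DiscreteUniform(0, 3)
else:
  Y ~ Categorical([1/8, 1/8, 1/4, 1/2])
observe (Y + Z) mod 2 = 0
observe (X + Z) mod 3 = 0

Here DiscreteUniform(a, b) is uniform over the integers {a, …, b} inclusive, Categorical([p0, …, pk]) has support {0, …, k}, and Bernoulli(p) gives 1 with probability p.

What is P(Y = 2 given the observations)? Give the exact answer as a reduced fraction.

P(Y = 2 | obs) = 1/2

Enumerate traces; 2 have nonzero weight after conditioning:
  (Z=0, X=0, Y=0) weight 1/24
  (Z=0, X=0, Y=2) weight 1/24
Group by Y:
  weight(Y=0) = 1/24
  weight(Y=2) = 1/24
Total weight = 1/24 + 1/24 = 1/12
P(Y=0 | obs) = 1/24 / 1/12 = 1/2
P(Y=2 | obs) = 1/24 / 1/12 = 1/2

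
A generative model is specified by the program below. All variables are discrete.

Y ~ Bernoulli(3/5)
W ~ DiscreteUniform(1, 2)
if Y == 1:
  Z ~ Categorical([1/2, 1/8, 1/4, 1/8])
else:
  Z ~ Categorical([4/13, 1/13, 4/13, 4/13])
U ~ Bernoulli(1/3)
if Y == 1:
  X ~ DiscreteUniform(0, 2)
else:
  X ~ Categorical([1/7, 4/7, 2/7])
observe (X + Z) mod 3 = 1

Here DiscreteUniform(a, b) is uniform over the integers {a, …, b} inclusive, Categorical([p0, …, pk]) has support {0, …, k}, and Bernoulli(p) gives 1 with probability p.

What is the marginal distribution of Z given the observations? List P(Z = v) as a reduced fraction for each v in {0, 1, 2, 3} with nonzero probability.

P(Z=0) = 155/346, P(Z=1) = 107/1384, P(Z=2) = 155/692, P(Z=3) = 347/1384

Enumerate traces; 32 have nonzero weight after conditioning:
  (Y=0, W=1, Z=0, U=0, X=1) weight 32/1365
  (Y=0, W=1, Z=0, U=1, X=1) weight 16/1365
  (Y=0, W=1, Z=1, U=0, X=0) weight 2/1365
  (Y=0, W=1, Z=1, U=1, X=0) weight 1/1365
  (Y=0, W=1, Z=2, U=0, X=2) weight 16/1365
  (Y=0, W=1, Z=2, U=1, X=2) weight 8/1365
  (Y=0, W=1, Z=3, U=0, X=1) weight 32/1365
  (Y=0, W=1, Z=3, U=1, X=1) weight 16/1365
  … 24 more
Group by Z:
  weight(Z=0) = 31/182
  weight(Z=1) = 107/3640
  weight(Z=2) = 31/364
  weight(Z=3) = 347/3640
Total weight = 31/182 + 107/3640 + 31/364 + 347/3640 = 173/455
P(Z=0 | obs) = 31/182 / 173/455 = 155/346
P(Z=1 | obs) = 107/3640 / 173/455 = 107/1384
P(Z=2 | obs) = 31/364 / 173/455 = 155/692
P(Z=3 | obs) = 347/3640 / 173/455 = 347/1384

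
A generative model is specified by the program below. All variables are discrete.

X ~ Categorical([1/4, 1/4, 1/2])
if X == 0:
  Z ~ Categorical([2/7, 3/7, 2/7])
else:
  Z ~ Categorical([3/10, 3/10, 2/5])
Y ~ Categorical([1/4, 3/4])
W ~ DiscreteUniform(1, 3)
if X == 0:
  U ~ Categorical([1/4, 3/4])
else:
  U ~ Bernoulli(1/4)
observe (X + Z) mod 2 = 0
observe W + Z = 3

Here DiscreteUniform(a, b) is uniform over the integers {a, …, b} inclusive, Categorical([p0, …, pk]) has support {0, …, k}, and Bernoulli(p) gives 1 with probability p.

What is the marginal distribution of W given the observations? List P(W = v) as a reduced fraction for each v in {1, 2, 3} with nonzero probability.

P(W=1) = 76/159, P(W=2) = 7/53, P(W=3) = 62/159

Enumerate traces; 20 have nonzero weight after conditioning:
  (X=0, Z=0, Y=0, W=3, U=0) weight 1/672
  (X=0, Z=0, Y=0, W=3, U=1) weight 1/224
  (X=0, Z=0, Y=1, W=3, U=0) weight 1/224
  (X=0, Z=0, Y=1, W=3, U=1) weight 3/224
  (X=0, Z=2, Y=0, W=1, U=0) weight 1/672
  (X=0, Z=2, Y=0, W=1, U=1) weight 1/224
  (X=0, Z=2, Y=1, W=1, U=0) weight 1/224
  (X=0, Z=2, Y=1, W=1, U=1) weight 3/224
  (X=1, Z=1, Y=0, W=2, U=0) weight 3/640
  … 11 more
Group by W:
  weight(W=1) = 19/210
  weight(W=2) = 1/40
  weight(W=3) = 31/420
Total weight = 19/210 + 1/40 + 31/420 = 53/280
P(W=1 | obs) = 19/210 / 53/280 = 76/159
P(W=2 | obs) = 1/40 / 53/280 = 7/53
P(W=3 | obs) = 31/420 / 53/280 = 62/159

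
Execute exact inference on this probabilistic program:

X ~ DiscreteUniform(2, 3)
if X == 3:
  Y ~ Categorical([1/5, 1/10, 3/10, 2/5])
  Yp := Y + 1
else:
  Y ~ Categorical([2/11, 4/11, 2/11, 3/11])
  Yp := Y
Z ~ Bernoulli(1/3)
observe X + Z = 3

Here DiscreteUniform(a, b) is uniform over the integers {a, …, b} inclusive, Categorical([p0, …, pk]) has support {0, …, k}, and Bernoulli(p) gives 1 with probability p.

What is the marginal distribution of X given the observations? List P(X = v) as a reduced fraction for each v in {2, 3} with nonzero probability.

Enumerate traces; 8 have nonzero weight after conditioning:
  (X=2, Y=0, Z=1) weight 1/33
  (X=2, Y=1, Z=1) weight 2/33
  (X=2, Y=2, Z=1) weight 1/33
  (X=2, Y=3, Z=1) weight 1/22
  (X=3, Y=0, Z=0) weight 1/15
  (X=3, Y=1, Z=0) weight 1/30
  (X=3, Y=2, Z=0) weight 1/10
  (X=3, Y=3, Z=0) weight 2/15
Group by X:
  weight(X=2) = 1/6
  weight(X=3) = 1/3
Total weight = 1/6 + 1/3 = 1/2
P(X=2 | obs) = 1/6 / 1/2 = 1/3
P(X=3 | obs) = 1/3 / 1/2 = 2/3

P(X=2) = 1/3, P(X=3) = 2/3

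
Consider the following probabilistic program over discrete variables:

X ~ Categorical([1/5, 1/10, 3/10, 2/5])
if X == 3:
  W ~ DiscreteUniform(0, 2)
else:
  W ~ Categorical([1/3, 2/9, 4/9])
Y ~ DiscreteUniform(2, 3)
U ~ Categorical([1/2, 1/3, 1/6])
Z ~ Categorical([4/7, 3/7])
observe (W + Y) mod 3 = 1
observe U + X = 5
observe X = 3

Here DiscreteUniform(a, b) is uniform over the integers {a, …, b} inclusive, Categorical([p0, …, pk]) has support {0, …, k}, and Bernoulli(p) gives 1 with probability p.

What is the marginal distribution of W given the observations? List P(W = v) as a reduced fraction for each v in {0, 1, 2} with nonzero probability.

Enumerate traces; 4 have nonzero weight after conditioning:
  (X=3, W=1, Y=3, U=2, Z=0) weight 2/315
  (X=3, W=1, Y=3, U=2, Z=1) weight 1/210
  (X=3, W=2, Y=2, U=2, Z=0) weight 2/315
  (X=3, W=2, Y=2, U=2, Z=1) weight 1/210
Group by W:
  weight(W=1) = 1/90
  weight(W=2) = 1/90
Total weight = 1/90 + 1/90 = 1/45
P(W=1 | obs) = 1/90 / 1/45 = 1/2
P(W=2 | obs) = 1/90 / 1/45 = 1/2

P(W=1) = 1/2, P(W=2) = 1/2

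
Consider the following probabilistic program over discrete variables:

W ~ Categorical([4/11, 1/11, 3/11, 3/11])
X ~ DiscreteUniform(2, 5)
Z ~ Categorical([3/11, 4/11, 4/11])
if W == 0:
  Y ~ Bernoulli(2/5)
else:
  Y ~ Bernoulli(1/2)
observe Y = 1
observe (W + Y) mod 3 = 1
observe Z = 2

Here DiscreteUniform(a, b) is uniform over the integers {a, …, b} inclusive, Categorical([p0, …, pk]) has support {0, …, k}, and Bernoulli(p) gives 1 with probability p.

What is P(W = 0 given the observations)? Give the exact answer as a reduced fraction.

Enumerate traces; 8 have nonzero weight after conditioning:
  (W=0, X=2, Z=2, Y=1) weight 8/605
  (W=0, X=3, Z=2, Y=1) weight 8/605
  (W=0, X=4, Z=2, Y=1) weight 8/605
  (W=0, X=5, Z=2, Y=1) weight 8/605
  (W=3, X=2, Z=2, Y=1) weight 3/242
  (W=3, X=3, Z=2, Y=1) weight 3/242
  (W=3, X=4, Z=2, Y=1) weight 3/242
  (W=3, X=5, Z=2, Y=1) weight 3/242
Group by W:
  weight(W=0) = 32/605
  weight(W=3) = 6/121
Total weight = 32/605 + 6/121 = 62/605
P(W=0 | obs) = 32/605 / 62/605 = 16/31
P(W=3 | obs) = 6/121 / 62/605 = 15/31

P(W = 0 | obs) = 16/31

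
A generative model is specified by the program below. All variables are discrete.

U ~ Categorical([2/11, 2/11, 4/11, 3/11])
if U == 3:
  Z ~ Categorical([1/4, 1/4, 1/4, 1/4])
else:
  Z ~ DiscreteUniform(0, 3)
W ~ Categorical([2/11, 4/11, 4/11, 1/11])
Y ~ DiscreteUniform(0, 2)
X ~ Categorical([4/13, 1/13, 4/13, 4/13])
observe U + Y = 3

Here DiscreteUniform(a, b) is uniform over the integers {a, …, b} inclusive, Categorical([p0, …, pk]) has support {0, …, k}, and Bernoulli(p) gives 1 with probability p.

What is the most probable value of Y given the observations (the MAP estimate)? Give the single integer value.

Enumerate traces; 192 have nonzero weight after conditioning:
  (U=1, Z=0, W=0, Y=2, X=0) weight 4/4719
  (U=1, Z=0, W=0, Y=2, X=1) weight 1/4719
  (U=1, Z=0, W=0, Y=2, X=2) weight 4/4719
  (U=1, Z=0, W=0, Y=2, X=3) weight 4/4719
  (U=1, Z=0, W=1, Y=2, X=0) weight 8/4719
  (U=1, Z=0, W=1, Y=2, X=1) weight 2/4719
  (U=1, Z=0, W=1, Y=2, X=2) weight 8/4719
  (U=1, Z=0, W=1, Y=2, X=3) weight 8/4719
  (U=2, Z=0, W=0, Y=1, X=0) weight 8/4719
  (U=3, Z=0, W=0, Y=0, X=0) weight 2/1573
  … 182 more
Group by Y:
  weight(Y=0) = 1/11
  weight(Y=1) = 4/33
  weight(Y=2) = 2/33
Total weight = 1/11 + 4/33 + 2/33 = 3/11
P(Y=0 | obs) = 1/11 / 3/11 = 1/3
P(Y=1 | obs) = 4/33 / 3/11 = 4/9
P(Y=2 | obs) = 2/33 / 3/11 = 2/9
argmax = 1

argmax_v P(Y = v | obs) = 1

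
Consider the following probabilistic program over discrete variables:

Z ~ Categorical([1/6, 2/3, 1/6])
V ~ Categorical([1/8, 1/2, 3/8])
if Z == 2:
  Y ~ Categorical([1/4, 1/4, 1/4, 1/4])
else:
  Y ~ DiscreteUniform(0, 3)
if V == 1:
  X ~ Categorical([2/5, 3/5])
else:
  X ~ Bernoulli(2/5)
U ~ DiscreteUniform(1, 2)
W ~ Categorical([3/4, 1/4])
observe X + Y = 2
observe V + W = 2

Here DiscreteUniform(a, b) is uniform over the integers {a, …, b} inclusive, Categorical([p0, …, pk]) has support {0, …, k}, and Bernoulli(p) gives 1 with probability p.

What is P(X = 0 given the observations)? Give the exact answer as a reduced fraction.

P(X = 0 | obs) = 7/13

Enumerate traces; 24 have nonzero weight after conditioning:
  (Z=0, V=1, Y=1, X=1, U=1, W=1) weight 1/640
  (Z=0, V=1, Y=1, X=1, U=2, W=1) weight 1/640
  (Z=0, V=1, Y=2, X=0, U=1, W=1) weight 1/960
  (Z=0, V=1, Y=2, X=0, U=2, W=1) weight 1/960
  (Z=0, V=2, Y=1, X=1, U=1, W=0) weight 3/1280
  (Z=0, V=2, Y=1, X=1, U=2, W=0) weight 3/1280
  (Z=0, V=2, Y=2, X=0, U=1, W=0) weight 9/2560
  (Z=0, V=2, Y=2, X=0, U=2, W=0) weight 9/2560
  … 16 more
Group by X:
  weight(X=0) = 7/128
  weight(X=1) = 3/64
Total weight = 7/128 + 3/64 = 13/128
P(X=0 | obs) = 7/128 / 13/128 = 7/13
P(X=1 | obs) = 3/64 / 13/128 = 6/13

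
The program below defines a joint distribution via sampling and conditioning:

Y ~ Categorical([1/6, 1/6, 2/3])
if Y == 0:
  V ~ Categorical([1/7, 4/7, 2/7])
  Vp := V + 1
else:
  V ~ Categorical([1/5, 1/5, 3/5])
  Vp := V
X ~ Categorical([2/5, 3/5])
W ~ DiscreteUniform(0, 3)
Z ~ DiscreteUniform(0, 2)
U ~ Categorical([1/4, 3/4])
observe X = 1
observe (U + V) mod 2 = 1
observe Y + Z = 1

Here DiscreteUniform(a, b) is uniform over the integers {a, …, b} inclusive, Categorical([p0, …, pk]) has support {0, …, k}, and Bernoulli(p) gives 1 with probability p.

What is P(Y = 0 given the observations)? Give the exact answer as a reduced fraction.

Enumerate traces; 24 have nonzero weight after conditioning:
  (Y=0, V=0, X=1, W=0, Z=1, U=1) weight 1/1120
  (Y=0, V=0, X=1, W=1, Z=1, U=1) weight 1/1120
  (Y=0, V=0, X=1, W=2, Z=1, U=1) weight 1/1120
  (Y=0, V=0, X=1, W=3, Z=1, U=1) weight 1/1120
  (Y=0, V=1, X=1, W=0, Z=1, U=0) weight 1/840
  (Y=0, V=1, X=1, W=1, Z=1, U=0) weight 1/840
  (Y=0, V=1, X=1, W=2, Z=1, U=0) weight 1/840
  (Y=0, V=1, X=1, W=3, Z=1, U=0) weight 1/840
  (Y=1, V=0, X=1, W=0, Z=0, U=1) weight 1/800
  … 15 more
Group by Y:
  weight(Y=0) = 13/840
  weight(Y=1) = 13/600
Total weight = 13/840 + 13/600 = 13/350
P(Y=0 | obs) = 13/840 / 13/350 = 5/12
P(Y=1 | obs) = 13/600 / 13/350 = 7/12

P(Y = 0 | obs) = 5/12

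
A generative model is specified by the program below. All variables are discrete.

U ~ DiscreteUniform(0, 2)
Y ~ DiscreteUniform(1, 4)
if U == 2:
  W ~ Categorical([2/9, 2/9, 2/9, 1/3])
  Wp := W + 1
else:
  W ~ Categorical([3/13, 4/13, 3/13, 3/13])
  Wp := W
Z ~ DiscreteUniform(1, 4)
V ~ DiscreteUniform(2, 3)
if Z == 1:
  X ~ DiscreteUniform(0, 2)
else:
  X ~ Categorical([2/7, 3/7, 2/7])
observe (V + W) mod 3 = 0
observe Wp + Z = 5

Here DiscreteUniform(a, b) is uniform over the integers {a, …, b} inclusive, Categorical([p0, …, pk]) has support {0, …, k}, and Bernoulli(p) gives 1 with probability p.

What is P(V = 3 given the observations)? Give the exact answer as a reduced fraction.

P(V = 3 | obs) = 17/31

Enumerate traces; 84 have nonzero weight after conditioning:
  (U=0, Y=1, W=1, Z=4, V=2, X=0) weight 1/1092
  (U=0, Y=1, W=1, Z=4, V=2, X=1) weight 1/728
  (U=0, Y=1, W=1, Z=4, V=2, X=2) weight 1/1092
  (U=0, Y=1, W=3, Z=2, V=3, X=0) weight 1/1456
  (U=0, Y=1, W=3, Z=2, V=3, X=1) weight 3/2912
  (U=0, Y=1, W=3, Z=2, V=3, X=2) weight 1/1456
  (U=0, Y=2, W=1, Z=4, V=2, X=0) weight 1/1092
  (U=0, Y=2, W=1, Z=4, V=2, X=1) weight 1/728
  … 76 more
Group by V:
  weight(V=2) = 49/1404
  weight(V=3) = 119/2808
Total weight = 49/1404 + 119/2808 = 217/2808
P(V=2 | obs) = 49/1404 / 217/2808 = 14/31
P(V=3 | obs) = 119/2808 / 217/2808 = 17/31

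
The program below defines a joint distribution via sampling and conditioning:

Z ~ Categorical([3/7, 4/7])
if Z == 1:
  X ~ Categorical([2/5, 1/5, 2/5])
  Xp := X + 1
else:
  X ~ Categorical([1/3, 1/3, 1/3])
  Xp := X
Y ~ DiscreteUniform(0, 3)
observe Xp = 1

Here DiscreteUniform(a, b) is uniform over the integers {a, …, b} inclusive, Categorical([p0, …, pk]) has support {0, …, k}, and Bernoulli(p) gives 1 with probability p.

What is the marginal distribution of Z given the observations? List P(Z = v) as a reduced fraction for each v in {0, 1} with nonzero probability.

P(Z=0) = 5/13, P(Z=1) = 8/13

Enumerate traces; 8 have nonzero weight after conditioning:
  (Z=0, X=1, Y=0) weight 1/28
  (Z=0, X=1, Y=1) weight 1/28
  (Z=0, X=1, Y=2) weight 1/28
  (Z=0, X=1, Y=3) weight 1/28
  (Z=1, X=0, Y=0) weight 2/35
  (Z=1, X=0, Y=1) weight 2/35
  (Z=1, X=0, Y=2) weight 2/35
  (Z=1, X=0, Y=3) weight 2/35
Group by Z:
  weight(Z=0) = 1/7
  weight(Z=1) = 8/35
Total weight = 1/7 + 8/35 = 13/35
P(Z=0 | obs) = 1/7 / 13/35 = 5/13
P(Z=1 | obs) = 8/35 / 13/35 = 8/13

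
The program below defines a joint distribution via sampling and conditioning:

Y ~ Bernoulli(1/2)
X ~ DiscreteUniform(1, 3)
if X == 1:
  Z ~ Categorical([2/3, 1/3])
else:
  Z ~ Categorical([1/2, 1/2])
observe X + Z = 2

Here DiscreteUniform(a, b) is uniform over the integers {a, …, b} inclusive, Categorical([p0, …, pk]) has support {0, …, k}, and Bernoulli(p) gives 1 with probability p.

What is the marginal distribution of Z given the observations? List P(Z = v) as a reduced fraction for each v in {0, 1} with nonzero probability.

P(Z=0) = 3/5, P(Z=1) = 2/5

Enumerate traces; 4 have nonzero weight after conditioning:
  (Y=0, X=1, Z=1) weight 1/18
  (Y=0, X=2, Z=0) weight 1/12
  (Y=1, X=1, Z=1) weight 1/18
  (Y=1, X=2, Z=0) weight 1/12
Group by Z:
  weight(Z=0) = 1/6
  weight(Z=1) = 1/9
Total weight = 1/6 + 1/9 = 5/18
P(Z=0 | obs) = 1/6 / 5/18 = 3/5
P(Z=1 | obs) = 1/9 / 5/18 = 2/5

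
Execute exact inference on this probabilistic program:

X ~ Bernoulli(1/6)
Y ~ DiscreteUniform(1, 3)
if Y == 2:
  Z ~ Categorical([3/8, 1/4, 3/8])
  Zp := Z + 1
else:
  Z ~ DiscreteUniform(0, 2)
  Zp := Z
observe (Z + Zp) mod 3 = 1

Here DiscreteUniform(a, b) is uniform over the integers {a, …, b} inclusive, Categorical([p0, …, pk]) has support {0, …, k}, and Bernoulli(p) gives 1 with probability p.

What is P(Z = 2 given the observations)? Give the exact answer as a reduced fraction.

Enumerate traces; 6 have nonzero weight after conditioning:
  (X=0, Y=1, Z=2) weight 5/54
  (X=0, Y=2, Z=0) weight 5/48
  (X=0, Y=3, Z=2) weight 5/54
  (X=1, Y=1, Z=2) weight 1/54
  (X=1, Y=2, Z=0) weight 1/48
  (X=1, Y=3, Z=2) weight 1/54
Group by Z:
  weight(Z=0) = 1/8
  weight(Z=2) = 2/9
Total weight = 1/8 + 2/9 = 25/72
P(Z=0 | obs) = 1/8 / 25/72 = 9/25
P(Z=2 | obs) = 2/9 / 25/72 = 16/25

P(Z = 2 | obs) = 16/25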